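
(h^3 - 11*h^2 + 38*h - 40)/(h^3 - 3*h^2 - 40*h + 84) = (h^2 - 9*h + 20)/(h^2 - h - 42)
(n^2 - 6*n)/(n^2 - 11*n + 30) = n/(n - 5)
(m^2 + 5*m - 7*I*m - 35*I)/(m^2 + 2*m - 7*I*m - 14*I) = (m + 5)/(m + 2)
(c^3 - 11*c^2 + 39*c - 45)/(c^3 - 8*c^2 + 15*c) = (c - 3)/c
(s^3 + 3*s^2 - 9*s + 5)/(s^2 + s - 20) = (s^2 - 2*s + 1)/(s - 4)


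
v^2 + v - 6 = (v - 2)*(v + 3)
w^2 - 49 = (w - 7)*(w + 7)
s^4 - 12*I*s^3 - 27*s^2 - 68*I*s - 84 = (s - 7*I)*(s - 6*I)*(s - I)*(s + 2*I)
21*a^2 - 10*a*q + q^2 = (-7*a + q)*(-3*a + q)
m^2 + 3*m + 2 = (m + 1)*(m + 2)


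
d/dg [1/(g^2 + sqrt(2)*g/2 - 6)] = 2*(-4*g - sqrt(2))/(2*g^2 + sqrt(2)*g - 12)^2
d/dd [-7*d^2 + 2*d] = 2 - 14*d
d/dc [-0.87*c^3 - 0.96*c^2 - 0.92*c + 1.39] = -2.61*c^2 - 1.92*c - 0.92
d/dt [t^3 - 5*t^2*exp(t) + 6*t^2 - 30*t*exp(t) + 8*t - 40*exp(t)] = -5*t^2*exp(t) + 3*t^2 - 40*t*exp(t) + 12*t - 70*exp(t) + 8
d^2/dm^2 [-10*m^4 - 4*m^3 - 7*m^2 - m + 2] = -120*m^2 - 24*m - 14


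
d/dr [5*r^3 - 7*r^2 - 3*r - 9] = 15*r^2 - 14*r - 3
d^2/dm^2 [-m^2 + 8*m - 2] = -2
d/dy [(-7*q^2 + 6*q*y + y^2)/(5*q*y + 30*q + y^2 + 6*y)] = (2*(3*q + y)*(5*q*y + 30*q + y^2 + 6*y) - (5*q + 2*y + 6)*(-7*q^2 + 6*q*y + y^2))/(5*q*y + 30*q + y^2 + 6*y)^2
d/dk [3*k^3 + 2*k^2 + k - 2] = 9*k^2 + 4*k + 1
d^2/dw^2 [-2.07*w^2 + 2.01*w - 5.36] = -4.14000000000000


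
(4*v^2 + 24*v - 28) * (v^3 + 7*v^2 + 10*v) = 4*v^5 + 52*v^4 + 180*v^3 + 44*v^2 - 280*v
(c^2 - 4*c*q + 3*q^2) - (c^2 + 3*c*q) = -7*c*q + 3*q^2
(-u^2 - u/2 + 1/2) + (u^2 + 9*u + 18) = 17*u/2 + 37/2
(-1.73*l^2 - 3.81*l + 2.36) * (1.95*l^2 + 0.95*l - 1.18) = -3.3735*l^4 - 9.073*l^3 + 3.0239*l^2 + 6.7378*l - 2.7848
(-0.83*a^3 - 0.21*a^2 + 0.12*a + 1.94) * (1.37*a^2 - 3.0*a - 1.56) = -1.1371*a^5 + 2.2023*a^4 + 2.0892*a^3 + 2.6254*a^2 - 6.0072*a - 3.0264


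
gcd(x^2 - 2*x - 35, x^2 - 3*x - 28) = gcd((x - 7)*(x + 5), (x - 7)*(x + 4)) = x - 7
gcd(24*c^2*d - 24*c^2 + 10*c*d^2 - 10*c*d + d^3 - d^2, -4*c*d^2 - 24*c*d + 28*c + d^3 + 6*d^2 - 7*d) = d - 1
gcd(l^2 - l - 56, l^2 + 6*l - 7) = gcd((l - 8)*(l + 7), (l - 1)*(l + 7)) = l + 7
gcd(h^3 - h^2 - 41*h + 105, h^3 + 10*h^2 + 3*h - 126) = h^2 + 4*h - 21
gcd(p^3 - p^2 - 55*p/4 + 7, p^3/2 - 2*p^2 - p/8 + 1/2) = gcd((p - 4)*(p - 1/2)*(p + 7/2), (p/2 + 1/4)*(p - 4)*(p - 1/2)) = p^2 - 9*p/2 + 2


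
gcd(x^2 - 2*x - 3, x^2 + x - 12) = x - 3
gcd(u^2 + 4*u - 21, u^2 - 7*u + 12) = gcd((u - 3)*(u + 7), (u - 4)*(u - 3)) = u - 3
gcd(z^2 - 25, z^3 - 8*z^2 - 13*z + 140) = z - 5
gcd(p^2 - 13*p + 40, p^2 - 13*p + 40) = p^2 - 13*p + 40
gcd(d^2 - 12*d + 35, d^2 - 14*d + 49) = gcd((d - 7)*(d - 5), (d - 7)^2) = d - 7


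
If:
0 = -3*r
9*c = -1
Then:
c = -1/9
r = 0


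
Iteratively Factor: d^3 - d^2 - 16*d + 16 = (d - 1)*(d^2 - 16) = (d - 4)*(d - 1)*(d + 4)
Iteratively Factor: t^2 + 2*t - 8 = (t + 4)*(t - 2)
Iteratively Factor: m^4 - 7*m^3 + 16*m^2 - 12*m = (m - 2)*(m^3 - 5*m^2 + 6*m) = (m - 2)^2*(m^2 - 3*m) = m*(m - 2)^2*(m - 3)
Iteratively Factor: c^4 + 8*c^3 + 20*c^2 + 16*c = (c + 2)*(c^3 + 6*c^2 + 8*c) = (c + 2)^2*(c^2 + 4*c) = (c + 2)^2*(c + 4)*(c)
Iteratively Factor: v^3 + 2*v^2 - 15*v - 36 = (v - 4)*(v^2 + 6*v + 9) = (v - 4)*(v + 3)*(v + 3)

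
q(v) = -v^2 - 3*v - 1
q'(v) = -2*v - 3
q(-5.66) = -16.06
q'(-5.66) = 8.32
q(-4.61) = -8.42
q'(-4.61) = 6.22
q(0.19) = -1.61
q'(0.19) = -3.38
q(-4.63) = -8.55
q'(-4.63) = 6.26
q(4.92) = -39.97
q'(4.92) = -12.84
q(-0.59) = 0.42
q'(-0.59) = -1.82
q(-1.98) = 1.02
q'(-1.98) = 0.96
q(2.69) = -16.31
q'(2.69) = -8.38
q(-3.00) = -1.00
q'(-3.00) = 3.00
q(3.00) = -19.00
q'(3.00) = -9.00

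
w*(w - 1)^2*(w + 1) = w^4 - w^3 - w^2 + w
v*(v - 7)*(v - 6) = v^3 - 13*v^2 + 42*v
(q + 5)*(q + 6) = q^2 + 11*q + 30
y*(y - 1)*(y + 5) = y^3 + 4*y^2 - 5*y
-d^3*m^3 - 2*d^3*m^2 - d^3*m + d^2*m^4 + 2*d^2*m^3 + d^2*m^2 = m*(-d + m)*(d*m + d)^2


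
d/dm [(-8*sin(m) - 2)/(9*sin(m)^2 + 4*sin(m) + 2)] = 4*(18*sin(m)^2 + 9*sin(m) - 2)*cos(m)/(9*sin(m)^2 + 4*sin(m) + 2)^2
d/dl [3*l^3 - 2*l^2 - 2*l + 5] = 9*l^2 - 4*l - 2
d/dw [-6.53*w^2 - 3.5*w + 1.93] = -13.06*w - 3.5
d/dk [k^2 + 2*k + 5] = 2*k + 2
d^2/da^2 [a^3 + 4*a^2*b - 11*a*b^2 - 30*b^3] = 6*a + 8*b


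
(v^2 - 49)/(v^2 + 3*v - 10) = (v^2 - 49)/(v^2 + 3*v - 10)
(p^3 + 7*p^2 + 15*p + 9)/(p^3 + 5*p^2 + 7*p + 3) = (p + 3)/(p + 1)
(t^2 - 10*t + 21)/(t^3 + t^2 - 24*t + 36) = (t - 7)/(t^2 + 4*t - 12)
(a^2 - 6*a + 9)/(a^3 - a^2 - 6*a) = (a - 3)/(a*(a + 2))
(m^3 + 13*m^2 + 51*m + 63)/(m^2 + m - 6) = (m^2 + 10*m + 21)/(m - 2)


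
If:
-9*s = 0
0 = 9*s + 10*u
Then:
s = 0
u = 0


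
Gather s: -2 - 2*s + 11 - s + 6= 15 - 3*s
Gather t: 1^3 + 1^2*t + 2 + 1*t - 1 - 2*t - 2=0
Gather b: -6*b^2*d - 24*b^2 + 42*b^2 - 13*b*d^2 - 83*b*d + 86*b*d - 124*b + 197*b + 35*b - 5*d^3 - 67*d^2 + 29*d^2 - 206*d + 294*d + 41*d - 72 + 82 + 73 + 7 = b^2*(18 - 6*d) + b*(-13*d^2 + 3*d + 108) - 5*d^3 - 38*d^2 + 129*d + 90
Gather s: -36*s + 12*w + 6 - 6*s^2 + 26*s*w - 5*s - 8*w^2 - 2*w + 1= -6*s^2 + s*(26*w - 41) - 8*w^2 + 10*w + 7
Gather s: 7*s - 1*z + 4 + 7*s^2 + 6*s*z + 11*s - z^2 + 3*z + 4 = 7*s^2 + s*(6*z + 18) - z^2 + 2*z + 8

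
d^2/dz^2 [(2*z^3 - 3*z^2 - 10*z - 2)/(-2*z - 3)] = 2*(-8*z^3 - 36*z^2 - 54*z - 25)/(8*z^3 + 36*z^2 + 54*z + 27)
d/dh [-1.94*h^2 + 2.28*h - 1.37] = 2.28 - 3.88*h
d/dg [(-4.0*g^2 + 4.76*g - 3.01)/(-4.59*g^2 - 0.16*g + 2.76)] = (22.4884*g^2 - 49.7118*g + 12.656)/(21.0681*g^4 + 1.4688*g^3 - 25.3112*g^2 - 0.8832*g + 7.6176)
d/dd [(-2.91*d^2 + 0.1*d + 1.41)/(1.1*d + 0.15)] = (-3.201*d^2 - 0.873*d - 1.536)/(1.21*d^2 + 0.33*d + 0.0225)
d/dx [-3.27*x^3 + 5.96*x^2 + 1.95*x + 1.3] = -9.81*x^2 + 11.92*x + 1.95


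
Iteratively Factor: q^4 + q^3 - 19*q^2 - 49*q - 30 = (q + 1)*(q^3 - 19*q - 30) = (q - 5)*(q + 1)*(q^2 + 5*q + 6) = (q - 5)*(q + 1)*(q + 2)*(q + 3)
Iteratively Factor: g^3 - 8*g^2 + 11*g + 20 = (g + 1)*(g^2 - 9*g + 20) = (g - 4)*(g + 1)*(g - 5)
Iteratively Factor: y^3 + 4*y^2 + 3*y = (y)*(y^2 + 4*y + 3) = y*(y + 3)*(y + 1)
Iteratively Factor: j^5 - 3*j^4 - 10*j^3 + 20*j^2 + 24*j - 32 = (j - 4)*(j^4 + j^3 - 6*j^2 - 4*j + 8) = (j - 4)*(j + 2)*(j^3 - j^2 - 4*j + 4) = (j - 4)*(j - 1)*(j + 2)*(j^2 - 4) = (j - 4)*(j - 1)*(j + 2)^2*(j - 2)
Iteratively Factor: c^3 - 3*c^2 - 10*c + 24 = (c + 3)*(c^2 - 6*c + 8) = (c - 4)*(c + 3)*(c - 2)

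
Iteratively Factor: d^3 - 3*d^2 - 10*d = (d - 5)*(d^2 + 2*d) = d*(d - 5)*(d + 2)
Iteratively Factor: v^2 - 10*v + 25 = (v - 5)*(v - 5)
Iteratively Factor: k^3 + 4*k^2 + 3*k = (k + 1)*(k^2 + 3*k) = (k + 1)*(k + 3)*(k)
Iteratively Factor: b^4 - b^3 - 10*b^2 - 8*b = (b)*(b^3 - b^2 - 10*b - 8) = b*(b + 1)*(b^2 - 2*b - 8) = b*(b + 1)*(b + 2)*(b - 4)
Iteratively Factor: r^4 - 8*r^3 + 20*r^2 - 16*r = (r)*(r^3 - 8*r^2 + 20*r - 16) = r*(r - 4)*(r^2 - 4*r + 4) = r*(r - 4)*(r - 2)*(r - 2)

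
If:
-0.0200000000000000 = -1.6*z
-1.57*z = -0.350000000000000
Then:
No Solution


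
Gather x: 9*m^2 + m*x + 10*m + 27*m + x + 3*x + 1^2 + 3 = 9*m^2 + 37*m + x*(m + 4) + 4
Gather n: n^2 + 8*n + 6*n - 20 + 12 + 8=n^2 + 14*n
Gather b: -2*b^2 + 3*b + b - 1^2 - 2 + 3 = -2*b^2 + 4*b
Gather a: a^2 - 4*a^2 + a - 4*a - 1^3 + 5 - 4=-3*a^2 - 3*a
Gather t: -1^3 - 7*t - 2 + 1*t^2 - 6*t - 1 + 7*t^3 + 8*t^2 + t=7*t^3 + 9*t^2 - 12*t - 4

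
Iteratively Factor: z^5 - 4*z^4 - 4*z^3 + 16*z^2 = (z + 2)*(z^4 - 6*z^3 + 8*z^2) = z*(z + 2)*(z^3 - 6*z^2 + 8*z) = z*(z - 4)*(z + 2)*(z^2 - 2*z) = z^2*(z - 4)*(z + 2)*(z - 2)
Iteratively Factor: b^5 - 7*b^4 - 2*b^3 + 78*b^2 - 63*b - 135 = (b - 3)*(b^4 - 4*b^3 - 14*b^2 + 36*b + 45) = (b - 5)*(b - 3)*(b^3 + b^2 - 9*b - 9) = (b - 5)*(b - 3)*(b + 3)*(b^2 - 2*b - 3) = (b - 5)*(b - 3)^2*(b + 3)*(b + 1)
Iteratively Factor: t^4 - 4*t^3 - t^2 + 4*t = (t + 1)*(t^3 - 5*t^2 + 4*t) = t*(t + 1)*(t^2 - 5*t + 4) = t*(t - 4)*(t + 1)*(t - 1)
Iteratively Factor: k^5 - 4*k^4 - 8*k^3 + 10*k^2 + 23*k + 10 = (k + 1)*(k^4 - 5*k^3 - 3*k^2 + 13*k + 10) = (k - 2)*(k + 1)*(k^3 - 3*k^2 - 9*k - 5) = (k - 5)*(k - 2)*(k + 1)*(k^2 + 2*k + 1) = (k - 5)*(k - 2)*(k + 1)^2*(k + 1)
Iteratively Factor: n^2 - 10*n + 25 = (n - 5)*(n - 5)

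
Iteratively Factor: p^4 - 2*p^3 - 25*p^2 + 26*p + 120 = (p + 2)*(p^3 - 4*p^2 - 17*p + 60) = (p + 2)*(p + 4)*(p^2 - 8*p + 15) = (p - 3)*(p + 2)*(p + 4)*(p - 5)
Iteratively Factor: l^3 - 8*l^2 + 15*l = (l)*(l^2 - 8*l + 15) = l*(l - 3)*(l - 5)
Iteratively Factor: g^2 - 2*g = (g)*(g - 2)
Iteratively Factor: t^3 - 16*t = (t + 4)*(t^2 - 4*t) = t*(t + 4)*(t - 4)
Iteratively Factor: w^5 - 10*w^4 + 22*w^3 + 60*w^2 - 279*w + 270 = (w - 2)*(w^4 - 8*w^3 + 6*w^2 + 72*w - 135) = (w - 3)*(w - 2)*(w^3 - 5*w^2 - 9*w + 45) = (w - 3)^2*(w - 2)*(w^2 - 2*w - 15) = (w - 5)*(w - 3)^2*(w - 2)*(w + 3)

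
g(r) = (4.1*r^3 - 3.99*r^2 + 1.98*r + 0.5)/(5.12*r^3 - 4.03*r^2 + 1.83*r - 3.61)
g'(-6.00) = 0.00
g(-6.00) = 0.82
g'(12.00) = 0.00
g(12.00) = 0.79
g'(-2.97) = -0.00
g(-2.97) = 0.83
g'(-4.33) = 0.00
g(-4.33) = 0.83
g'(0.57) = -0.77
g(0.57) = -0.37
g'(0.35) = -0.29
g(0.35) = -0.27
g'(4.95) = 0.00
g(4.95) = 0.78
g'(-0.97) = -0.42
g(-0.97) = 0.64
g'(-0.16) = -0.90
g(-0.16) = -0.02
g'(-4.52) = 0.00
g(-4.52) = 0.83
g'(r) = (-15.36*r^2 + 8.06*r - 1.83)*(4.1*r^3 - 3.99*r^2 + 1.98*r + 0.5)/(5.12*r^3 - 4.03*r^2 + 1.83*r - 3.61)^2 + (12.3*r^2 - 7.98*r + 1.98)/(5.12*r^3 - 4.03*r^2 + 1.83*r - 3.61)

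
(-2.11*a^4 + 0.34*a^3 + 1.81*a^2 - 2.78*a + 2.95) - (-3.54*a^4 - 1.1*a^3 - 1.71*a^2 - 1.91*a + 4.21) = 1.43*a^4 + 1.44*a^3 + 3.52*a^2 - 0.87*a - 1.26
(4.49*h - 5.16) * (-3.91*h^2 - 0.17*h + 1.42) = -17.5559*h^3 + 19.4123*h^2 + 7.253*h - 7.3272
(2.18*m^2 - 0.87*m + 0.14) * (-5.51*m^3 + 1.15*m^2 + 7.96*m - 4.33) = -12.0118*m^5 + 7.3007*m^4 + 15.5809*m^3 - 16.2036*m^2 + 4.8815*m - 0.6062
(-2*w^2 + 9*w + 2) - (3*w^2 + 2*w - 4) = -5*w^2 + 7*w + 6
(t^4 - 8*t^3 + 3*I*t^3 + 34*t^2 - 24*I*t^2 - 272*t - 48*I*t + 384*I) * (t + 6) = t^5 - 2*t^4 + 3*I*t^4 - 14*t^3 - 6*I*t^3 - 68*t^2 - 192*I*t^2 - 1632*t + 96*I*t + 2304*I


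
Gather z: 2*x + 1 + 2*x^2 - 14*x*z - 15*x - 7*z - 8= 2*x^2 - 13*x + z*(-14*x - 7) - 7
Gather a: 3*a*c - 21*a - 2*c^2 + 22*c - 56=a*(3*c - 21) - 2*c^2 + 22*c - 56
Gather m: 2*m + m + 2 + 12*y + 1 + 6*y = 3*m + 18*y + 3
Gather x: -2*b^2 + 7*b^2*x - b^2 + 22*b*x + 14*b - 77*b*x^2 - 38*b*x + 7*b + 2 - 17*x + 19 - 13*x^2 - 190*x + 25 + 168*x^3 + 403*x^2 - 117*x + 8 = -3*b^2 + 21*b + 168*x^3 + x^2*(390 - 77*b) + x*(7*b^2 - 16*b - 324) + 54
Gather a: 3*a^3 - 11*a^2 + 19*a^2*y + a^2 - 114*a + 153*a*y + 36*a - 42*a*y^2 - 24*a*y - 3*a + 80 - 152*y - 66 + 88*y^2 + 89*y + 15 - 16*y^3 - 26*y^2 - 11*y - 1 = 3*a^3 + a^2*(19*y - 10) + a*(-42*y^2 + 129*y - 81) - 16*y^3 + 62*y^2 - 74*y + 28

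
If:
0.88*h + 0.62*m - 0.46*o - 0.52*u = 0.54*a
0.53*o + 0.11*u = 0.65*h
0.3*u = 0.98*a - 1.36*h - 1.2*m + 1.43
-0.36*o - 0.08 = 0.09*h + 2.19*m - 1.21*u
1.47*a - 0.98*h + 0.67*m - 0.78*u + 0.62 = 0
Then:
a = -0.40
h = -0.57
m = 1.08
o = -1.04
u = 1.68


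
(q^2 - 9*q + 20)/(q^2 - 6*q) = (q^2 - 9*q + 20)/(q*(q - 6))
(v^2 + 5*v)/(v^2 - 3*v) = (v + 5)/(v - 3)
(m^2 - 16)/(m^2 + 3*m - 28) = (m + 4)/(m + 7)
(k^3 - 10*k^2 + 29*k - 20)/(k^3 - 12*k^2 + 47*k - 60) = (k - 1)/(k - 3)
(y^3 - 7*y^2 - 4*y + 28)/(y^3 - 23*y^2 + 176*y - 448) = (y^2 - 4)/(y^2 - 16*y + 64)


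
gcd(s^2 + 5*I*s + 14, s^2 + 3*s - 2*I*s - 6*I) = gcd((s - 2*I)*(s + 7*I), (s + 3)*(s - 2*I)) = s - 2*I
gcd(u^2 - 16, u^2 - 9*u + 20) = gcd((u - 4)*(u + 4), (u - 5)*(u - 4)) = u - 4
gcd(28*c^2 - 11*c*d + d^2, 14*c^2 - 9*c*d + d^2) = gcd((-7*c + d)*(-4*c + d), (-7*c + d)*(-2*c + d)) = 7*c - d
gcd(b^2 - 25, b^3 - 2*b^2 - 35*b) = b + 5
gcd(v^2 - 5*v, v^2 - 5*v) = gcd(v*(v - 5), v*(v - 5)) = v^2 - 5*v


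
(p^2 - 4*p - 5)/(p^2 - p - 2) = (p - 5)/(p - 2)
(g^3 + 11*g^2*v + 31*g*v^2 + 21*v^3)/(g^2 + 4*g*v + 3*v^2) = g + 7*v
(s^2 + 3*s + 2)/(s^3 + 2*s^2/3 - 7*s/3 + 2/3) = 3*(s + 1)/(3*s^2 - 4*s + 1)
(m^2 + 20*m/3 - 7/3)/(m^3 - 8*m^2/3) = (3*m^2 + 20*m - 7)/(m^2*(3*m - 8))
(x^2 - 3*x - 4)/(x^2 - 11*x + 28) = (x + 1)/(x - 7)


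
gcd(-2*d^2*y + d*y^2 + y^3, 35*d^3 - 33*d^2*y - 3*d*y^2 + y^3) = -d + y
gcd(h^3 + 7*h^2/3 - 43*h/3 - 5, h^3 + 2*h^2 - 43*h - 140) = h + 5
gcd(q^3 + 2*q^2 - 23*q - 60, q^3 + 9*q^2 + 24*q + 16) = q + 4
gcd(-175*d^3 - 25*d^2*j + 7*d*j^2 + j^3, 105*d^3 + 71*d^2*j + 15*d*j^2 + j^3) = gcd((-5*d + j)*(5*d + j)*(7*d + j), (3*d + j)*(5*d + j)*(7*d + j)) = 35*d^2 + 12*d*j + j^2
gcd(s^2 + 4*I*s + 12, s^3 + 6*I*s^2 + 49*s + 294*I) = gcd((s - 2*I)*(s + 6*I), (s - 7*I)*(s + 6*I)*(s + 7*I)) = s + 6*I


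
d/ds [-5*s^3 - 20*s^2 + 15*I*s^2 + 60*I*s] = -15*s^2 + s*(-40 + 30*I) + 60*I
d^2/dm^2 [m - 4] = 0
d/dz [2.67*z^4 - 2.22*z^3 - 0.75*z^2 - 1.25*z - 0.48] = 10.68*z^3 - 6.66*z^2 - 1.5*z - 1.25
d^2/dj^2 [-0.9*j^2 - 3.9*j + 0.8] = -1.80000000000000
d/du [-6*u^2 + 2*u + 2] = 2 - 12*u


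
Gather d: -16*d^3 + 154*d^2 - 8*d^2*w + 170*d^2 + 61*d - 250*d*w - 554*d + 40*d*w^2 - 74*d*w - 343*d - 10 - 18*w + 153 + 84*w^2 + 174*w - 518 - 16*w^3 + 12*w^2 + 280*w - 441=-16*d^3 + d^2*(324 - 8*w) + d*(40*w^2 - 324*w - 836) - 16*w^3 + 96*w^2 + 436*w - 816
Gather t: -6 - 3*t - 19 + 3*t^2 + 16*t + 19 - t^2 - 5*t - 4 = 2*t^2 + 8*t - 10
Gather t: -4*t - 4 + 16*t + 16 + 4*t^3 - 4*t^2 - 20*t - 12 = 4*t^3 - 4*t^2 - 8*t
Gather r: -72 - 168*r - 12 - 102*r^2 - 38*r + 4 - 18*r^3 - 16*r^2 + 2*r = -18*r^3 - 118*r^2 - 204*r - 80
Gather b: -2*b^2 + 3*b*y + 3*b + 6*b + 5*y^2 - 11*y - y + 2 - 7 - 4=-2*b^2 + b*(3*y + 9) + 5*y^2 - 12*y - 9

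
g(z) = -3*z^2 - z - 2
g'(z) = -6*z - 1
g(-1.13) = -4.70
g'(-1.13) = 5.78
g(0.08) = -2.10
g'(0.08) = -1.48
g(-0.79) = -3.08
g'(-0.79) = 3.74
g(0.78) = -4.61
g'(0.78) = -5.68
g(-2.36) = -16.35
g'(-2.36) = 13.16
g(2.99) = -31.81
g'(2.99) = -18.94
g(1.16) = -7.20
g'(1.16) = -7.96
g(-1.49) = -7.17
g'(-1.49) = 7.94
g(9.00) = -254.00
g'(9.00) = -55.00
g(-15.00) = -662.00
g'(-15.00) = 89.00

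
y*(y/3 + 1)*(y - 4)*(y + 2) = y^4/3 + y^3/3 - 14*y^2/3 - 8*y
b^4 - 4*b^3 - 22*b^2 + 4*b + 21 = (b - 7)*(b - 1)*(b + 1)*(b + 3)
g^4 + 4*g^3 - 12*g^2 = g^2*(g - 2)*(g + 6)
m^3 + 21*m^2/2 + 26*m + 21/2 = (m + 1/2)*(m + 3)*(m + 7)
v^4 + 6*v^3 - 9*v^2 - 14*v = v*(v - 2)*(v + 1)*(v + 7)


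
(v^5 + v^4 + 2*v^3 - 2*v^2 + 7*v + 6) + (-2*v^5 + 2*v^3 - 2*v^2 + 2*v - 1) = -v^5 + v^4 + 4*v^3 - 4*v^2 + 9*v + 5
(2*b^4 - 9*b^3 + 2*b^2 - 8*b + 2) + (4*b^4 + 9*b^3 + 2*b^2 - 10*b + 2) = 6*b^4 + 4*b^2 - 18*b + 4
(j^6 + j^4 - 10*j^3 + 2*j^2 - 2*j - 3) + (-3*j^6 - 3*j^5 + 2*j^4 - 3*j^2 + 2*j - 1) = -2*j^6 - 3*j^5 + 3*j^4 - 10*j^3 - j^2 - 4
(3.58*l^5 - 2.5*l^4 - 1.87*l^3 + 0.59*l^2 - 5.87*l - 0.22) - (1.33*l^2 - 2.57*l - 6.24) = 3.58*l^5 - 2.5*l^4 - 1.87*l^3 - 0.74*l^2 - 3.3*l + 6.02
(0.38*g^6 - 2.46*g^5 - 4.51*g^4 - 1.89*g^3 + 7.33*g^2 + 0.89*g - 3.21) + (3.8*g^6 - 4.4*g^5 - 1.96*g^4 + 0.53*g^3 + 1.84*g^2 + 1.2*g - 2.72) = 4.18*g^6 - 6.86*g^5 - 6.47*g^4 - 1.36*g^3 + 9.17*g^2 + 2.09*g - 5.93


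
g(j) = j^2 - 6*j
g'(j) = 2*j - 6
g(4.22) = -7.51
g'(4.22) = 2.44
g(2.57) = -8.82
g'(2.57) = -0.86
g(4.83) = -5.65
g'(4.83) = 3.66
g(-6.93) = 89.60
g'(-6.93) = -19.86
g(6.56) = 3.67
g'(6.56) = 7.12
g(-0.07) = 0.42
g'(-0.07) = -6.14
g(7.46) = 10.89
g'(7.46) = 8.92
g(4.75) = -5.94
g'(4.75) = 3.50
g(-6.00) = 72.00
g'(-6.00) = -18.00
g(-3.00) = 27.00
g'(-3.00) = -12.00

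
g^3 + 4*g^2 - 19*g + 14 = (g - 2)*(g - 1)*(g + 7)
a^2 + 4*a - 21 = (a - 3)*(a + 7)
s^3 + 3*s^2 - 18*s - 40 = (s - 4)*(s + 2)*(s + 5)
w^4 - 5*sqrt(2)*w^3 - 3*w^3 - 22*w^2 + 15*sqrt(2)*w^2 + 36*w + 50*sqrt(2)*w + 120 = (w - 5)*(w + 2)*(w - 6*sqrt(2))*(w + sqrt(2))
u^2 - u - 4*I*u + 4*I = (u - 1)*(u - 4*I)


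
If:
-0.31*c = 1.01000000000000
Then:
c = -3.26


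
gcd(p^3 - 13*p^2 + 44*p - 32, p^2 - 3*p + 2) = p - 1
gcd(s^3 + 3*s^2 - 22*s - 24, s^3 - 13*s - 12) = s^2 - 3*s - 4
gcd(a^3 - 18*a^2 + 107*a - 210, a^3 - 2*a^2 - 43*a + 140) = a - 5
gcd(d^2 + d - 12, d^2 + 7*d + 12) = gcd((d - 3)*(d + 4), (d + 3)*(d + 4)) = d + 4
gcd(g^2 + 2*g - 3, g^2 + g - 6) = g + 3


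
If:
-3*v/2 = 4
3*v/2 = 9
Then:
No Solution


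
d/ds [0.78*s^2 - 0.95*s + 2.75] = 1.56*s - 0.95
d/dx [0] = 0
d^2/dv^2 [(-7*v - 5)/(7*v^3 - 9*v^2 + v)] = 2*(-1029*v^5 - 147*v^4 + 2002*v^3 - 1320*v^2 + 135*v - 5)/(v^3*(343*v^6 - 1323*v^5 + 1848*v^4 - 1107*v^3 + 264*v^2 - 27*v + 1))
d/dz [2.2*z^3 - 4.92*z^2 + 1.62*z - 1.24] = 6.6*z^2 - 9.84*z + 1.62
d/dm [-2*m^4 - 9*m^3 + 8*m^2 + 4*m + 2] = -8*m^3 - 27*m^2 + 16*m + 4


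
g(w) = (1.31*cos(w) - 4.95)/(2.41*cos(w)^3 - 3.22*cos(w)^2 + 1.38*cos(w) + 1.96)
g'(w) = (1.31*cos(w) - 4.95)*(7.23*sin(w)*cos(w)^2 - 6.44*sin(w)*cos(w) + 1.38*sin(w))/(2.41*cos(w)^3 - 3.22*cos(w)^2 + 1.38*cos(w) + 1.96)^2 - 1.31*sin(w)/(2.41*cos(w)^3 - 3.22*cos(w)^2 + 1.38*cos(w) + 1.96)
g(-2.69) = 1.68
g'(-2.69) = 2.47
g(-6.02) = -1.50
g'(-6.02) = -0.44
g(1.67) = -2.84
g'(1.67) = -4.03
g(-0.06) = -1.44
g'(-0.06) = 0.10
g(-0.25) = -1.49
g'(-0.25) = 0.42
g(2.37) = 3.75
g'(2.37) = -15.57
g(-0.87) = -1.90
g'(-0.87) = 0.62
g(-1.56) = -2.50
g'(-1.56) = 2.32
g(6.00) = -1.51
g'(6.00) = 0.47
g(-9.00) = 1.62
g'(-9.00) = 2.19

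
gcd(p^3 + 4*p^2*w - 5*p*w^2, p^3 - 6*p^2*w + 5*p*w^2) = p^2 - p*w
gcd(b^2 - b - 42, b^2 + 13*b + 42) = b + 6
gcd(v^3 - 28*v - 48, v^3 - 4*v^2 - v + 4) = 1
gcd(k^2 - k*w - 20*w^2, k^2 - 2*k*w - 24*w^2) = k + 4*w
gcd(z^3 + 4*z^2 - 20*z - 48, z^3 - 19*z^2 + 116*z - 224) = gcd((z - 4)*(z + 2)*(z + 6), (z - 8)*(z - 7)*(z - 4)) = z - 4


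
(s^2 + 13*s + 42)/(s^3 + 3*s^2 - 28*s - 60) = (s + 7)/(s^2 - 3*s - 10)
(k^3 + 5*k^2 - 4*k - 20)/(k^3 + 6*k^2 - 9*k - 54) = (k^3 + 5*k^2 - 4*k - 20)/(k^3 + 6*k^2 - 9*k - 54)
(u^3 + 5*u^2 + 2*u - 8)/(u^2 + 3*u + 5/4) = 4*(u^3 + 5*u^2 + 2*u - 8)/(4*u^2 + 12*u + 5)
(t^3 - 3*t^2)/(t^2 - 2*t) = t*(t - 3)/(t - 2)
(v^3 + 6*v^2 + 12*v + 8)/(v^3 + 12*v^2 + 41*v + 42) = (v^2 + 4*v + 4)/(v^2 + 10*v + 21)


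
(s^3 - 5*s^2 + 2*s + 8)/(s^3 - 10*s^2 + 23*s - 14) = (s^2 - 3*s - 4)/(s^2 - 8*s + 7)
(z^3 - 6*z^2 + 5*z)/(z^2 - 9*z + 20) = z*(z - 1)/(z - 4)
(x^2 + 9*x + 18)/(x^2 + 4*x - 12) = (x + 3)/(x - 2)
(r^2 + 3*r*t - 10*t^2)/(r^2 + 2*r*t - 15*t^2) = (r - 2*t)/(r - 3*t)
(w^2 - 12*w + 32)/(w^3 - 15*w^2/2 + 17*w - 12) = 2*(w - 8)/(2*w^2 - 7*w + 6)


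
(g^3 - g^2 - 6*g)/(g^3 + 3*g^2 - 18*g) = (g + 2)/(g + 6)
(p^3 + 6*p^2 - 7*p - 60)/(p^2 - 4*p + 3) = (p^2 + 9*p + 20)/(p - 1)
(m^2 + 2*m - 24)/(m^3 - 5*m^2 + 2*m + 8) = (m + 6)/(m^2 - m - 2)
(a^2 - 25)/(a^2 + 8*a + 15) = (a - 5)/(a + 3)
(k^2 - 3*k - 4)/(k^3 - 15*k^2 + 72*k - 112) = (k + 1)/(k^2 - 11*k + 28)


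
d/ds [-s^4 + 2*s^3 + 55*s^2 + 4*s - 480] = -4*s^3 + 6*s^2 + 110*s + 4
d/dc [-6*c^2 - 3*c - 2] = -12*c - 3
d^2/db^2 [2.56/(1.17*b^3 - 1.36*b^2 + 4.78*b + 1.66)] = ((6.9632 - 17.9712*b)*(1.17*b^3 - 1.36*b^2 + 4.78*b + 1.66) + 2.56*(3.51*b^2 - 2.72*b + 4.78)*(7.02*b^2 - 5.44*b + 9.56))/(1.17*b^3 - 1.36*b^2 + 4.78*b + 1.66)^3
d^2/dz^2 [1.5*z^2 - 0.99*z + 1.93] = 3.00000000000000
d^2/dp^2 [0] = 0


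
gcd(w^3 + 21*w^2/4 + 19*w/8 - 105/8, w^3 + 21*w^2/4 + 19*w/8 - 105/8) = w^3 + 21*w^2/4 + 19*w/8 - 105/8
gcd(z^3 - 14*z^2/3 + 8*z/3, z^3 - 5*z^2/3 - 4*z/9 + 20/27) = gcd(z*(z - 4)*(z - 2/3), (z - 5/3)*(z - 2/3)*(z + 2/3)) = z - 2/3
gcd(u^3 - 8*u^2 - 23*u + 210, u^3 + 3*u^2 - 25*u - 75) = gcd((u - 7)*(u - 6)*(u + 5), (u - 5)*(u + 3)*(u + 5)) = u + 5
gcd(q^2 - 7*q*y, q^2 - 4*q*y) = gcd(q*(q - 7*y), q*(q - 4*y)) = q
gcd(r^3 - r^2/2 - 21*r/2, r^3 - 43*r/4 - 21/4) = r^2 - r/2 - 21/2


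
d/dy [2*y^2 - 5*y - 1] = 4*y - 5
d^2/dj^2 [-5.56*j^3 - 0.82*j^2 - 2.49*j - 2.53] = -33.36*j - 1.64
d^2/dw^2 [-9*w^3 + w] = -54*w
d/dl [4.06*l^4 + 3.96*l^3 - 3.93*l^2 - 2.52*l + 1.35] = 16.24*l^3 + 11.88*l^2 - 7.86*l - 2.52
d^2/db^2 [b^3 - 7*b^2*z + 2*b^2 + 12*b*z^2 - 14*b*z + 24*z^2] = 6*b - 14*z + 4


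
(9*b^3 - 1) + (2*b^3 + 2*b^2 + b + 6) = 11*b^3 + 2*b^2 + b + 5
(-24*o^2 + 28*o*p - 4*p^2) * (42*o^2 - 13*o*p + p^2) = -1008*o^4 + 1488*o^3*p - 556*o^2*p^2 + 80*o*p^3 - 4*p^4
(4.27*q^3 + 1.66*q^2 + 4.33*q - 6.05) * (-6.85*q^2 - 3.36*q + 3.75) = -29.2495*q^5 - 25.7182*q^4 - 19.2256*q^3 + 33.1187*q^2 + 36.5655*q - 22.6875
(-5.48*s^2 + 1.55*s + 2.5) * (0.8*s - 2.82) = -4.384*s^3 + 16.6936*s^2 - 2.371*s - 7.05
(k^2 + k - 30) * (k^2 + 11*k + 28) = k^4 + 12*k^3 + 9*k^2 - 302*k - 840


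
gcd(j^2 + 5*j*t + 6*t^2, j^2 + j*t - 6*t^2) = j + 3*t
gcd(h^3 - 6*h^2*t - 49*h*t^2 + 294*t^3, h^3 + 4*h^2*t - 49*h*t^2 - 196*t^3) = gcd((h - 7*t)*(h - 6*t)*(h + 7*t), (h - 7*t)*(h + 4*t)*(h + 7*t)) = -h^2 + 49*t^2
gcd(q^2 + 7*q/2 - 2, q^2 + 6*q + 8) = q + 4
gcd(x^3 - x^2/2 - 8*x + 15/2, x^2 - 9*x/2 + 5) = x - 5/2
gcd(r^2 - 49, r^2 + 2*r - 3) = 1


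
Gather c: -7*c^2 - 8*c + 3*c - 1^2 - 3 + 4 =-7*c^2 - 5*c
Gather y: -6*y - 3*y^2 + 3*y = -3*y^2 - 3*y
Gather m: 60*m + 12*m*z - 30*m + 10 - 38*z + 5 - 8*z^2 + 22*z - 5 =m*(12*z + 30) - 8*z^2 - 16*z + 10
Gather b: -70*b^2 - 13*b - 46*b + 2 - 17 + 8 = -70*b^2 - 59*b - 7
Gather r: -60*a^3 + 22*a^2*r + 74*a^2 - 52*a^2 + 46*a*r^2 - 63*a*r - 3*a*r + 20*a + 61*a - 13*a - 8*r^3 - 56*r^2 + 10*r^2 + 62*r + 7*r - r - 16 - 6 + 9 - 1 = -60*a^3 + 22*a^2 + 68*a - 8*r^3 + r^2*(46*a - 46) + r*(22*a^2 - 66*a + 68) - 14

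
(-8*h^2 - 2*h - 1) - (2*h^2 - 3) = -10*h^2 - 2*h + 2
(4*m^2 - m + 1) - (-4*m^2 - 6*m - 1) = 8*m^2 + 5*m + 2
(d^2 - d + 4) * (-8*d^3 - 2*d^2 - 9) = -8*d^5 + 6*d^4 - 30*d^3 - 17*d^2 + 9*d - 36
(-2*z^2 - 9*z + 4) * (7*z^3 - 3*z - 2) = -14*z^5 - 63*z^4 + 34*z^3 + 31*z^2 + 6*z - 8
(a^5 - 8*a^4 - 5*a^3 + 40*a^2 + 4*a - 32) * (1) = a^5 - 8*a^4 - 5*a^3 + 40*a^2 + 4*a - 32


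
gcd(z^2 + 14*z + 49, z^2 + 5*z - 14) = z + 7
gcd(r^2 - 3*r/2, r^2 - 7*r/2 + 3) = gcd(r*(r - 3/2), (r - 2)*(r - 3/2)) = r - 3/2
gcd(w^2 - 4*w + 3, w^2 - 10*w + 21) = w - 3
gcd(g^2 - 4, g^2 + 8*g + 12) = g + 2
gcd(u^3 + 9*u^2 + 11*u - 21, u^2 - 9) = u + 3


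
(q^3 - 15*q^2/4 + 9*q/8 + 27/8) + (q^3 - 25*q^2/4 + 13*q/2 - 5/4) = 2*q^3 - 10*q^2 + 61*q/8 + 17/8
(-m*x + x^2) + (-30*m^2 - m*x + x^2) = -30*m^2 - 2*m*x + 2*x^2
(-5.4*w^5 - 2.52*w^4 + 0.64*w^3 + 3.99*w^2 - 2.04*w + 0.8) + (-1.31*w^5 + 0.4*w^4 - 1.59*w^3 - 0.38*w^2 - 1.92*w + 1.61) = -6.71*w^5 - 2.12*w^4 - 0.95*w^3 + 3.61*w^2 - 3.96*w + 2.41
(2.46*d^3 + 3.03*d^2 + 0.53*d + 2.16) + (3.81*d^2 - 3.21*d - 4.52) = 2.46*d^3 + 6.84*d^2 - 2.68*d - 2.36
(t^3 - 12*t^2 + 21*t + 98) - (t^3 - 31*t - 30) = -12*t^2 + 52*t + 128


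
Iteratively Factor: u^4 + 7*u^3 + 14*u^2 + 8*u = (u + 2)*(u^3 + 5*u^2 + 4*u) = (u + 2)*(u + 4)*(u^2 + u) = (u + 1)*(u + 2)*(u + 4)*(u)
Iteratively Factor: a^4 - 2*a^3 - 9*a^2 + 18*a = (a + 3)*(a^3 - 5*a^2 + 6*a) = (a - 3)*(a + 3)*(a^2 - 2*a) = (a - 3)*(a - 2)*(a + 3)*(a)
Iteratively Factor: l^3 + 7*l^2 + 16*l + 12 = (l + 3)*(l^2 + 4*l + 4) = (l + 2)*(l + 3)*(l + 2)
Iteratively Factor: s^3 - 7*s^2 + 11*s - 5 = (s - 1)*(s^2 - 6*s + 5) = (s - 5)*(s - 1)*(s - 1)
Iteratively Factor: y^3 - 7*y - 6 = (y - 3)*(y^2 + 3*y + 2) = (y - 3)*(y + 1)*(y + 2)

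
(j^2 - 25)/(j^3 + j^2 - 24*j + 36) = (j^2 - 25)/(j^3 + j^2 - 24*j + 36)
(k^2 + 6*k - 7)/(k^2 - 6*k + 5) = (k + 7)/(k - 5)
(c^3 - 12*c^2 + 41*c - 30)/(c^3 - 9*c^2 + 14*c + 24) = (c^2 - 6*c + 5)/(c^2 - 3*c - 4)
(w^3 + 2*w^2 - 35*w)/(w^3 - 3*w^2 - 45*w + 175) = w/(w - 5)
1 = 1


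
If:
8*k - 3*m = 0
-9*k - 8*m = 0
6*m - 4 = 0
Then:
No Solution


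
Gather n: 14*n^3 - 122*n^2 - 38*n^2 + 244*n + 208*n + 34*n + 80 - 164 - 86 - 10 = 14*n^3 - 160*n^2 + 486*n - 180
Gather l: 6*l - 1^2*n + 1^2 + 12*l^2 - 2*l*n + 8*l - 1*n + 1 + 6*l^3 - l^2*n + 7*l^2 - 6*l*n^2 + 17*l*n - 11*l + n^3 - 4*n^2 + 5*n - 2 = 6*l^3 + l^2*(19 - n) + l*(-6*n^2 + 15*n + 3) + n^3 - 4*n^2 + 3*n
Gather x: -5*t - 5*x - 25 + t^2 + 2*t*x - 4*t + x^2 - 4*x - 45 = t^2 - 9*t + x^2 + x*(2*t - 9) - 70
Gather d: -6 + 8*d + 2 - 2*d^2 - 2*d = -2*d^2 + 6*d - 4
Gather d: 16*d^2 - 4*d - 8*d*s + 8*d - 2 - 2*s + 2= 16*d^2 + d*(4 - 8*s) - 2*s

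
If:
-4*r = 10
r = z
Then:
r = -5/2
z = -5/2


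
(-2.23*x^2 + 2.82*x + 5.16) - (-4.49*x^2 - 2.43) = 2.26*x^2 + 2.82*x + 7.59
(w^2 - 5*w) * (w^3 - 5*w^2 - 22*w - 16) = w^5 - 10*w^4 + 3*w^3 + 94*w^2 + 80*w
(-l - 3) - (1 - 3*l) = 2*l - 4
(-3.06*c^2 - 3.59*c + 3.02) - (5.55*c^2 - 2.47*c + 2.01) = -8.61*c^2 - 1.12*c + 1.01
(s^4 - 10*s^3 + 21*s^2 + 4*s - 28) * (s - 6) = s^5 - 16*s^4 + 81*s^3 - 122*s^2 - 52*s + 168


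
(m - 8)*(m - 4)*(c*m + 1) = c*m^3 - 12*c*m^2 + 32*c*m + m^2 - 12*m + 32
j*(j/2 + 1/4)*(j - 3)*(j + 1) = j^4/2 - 3*j^3/4 - 2*j^2 - 3*j/4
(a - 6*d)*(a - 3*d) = a^2 - 9*a*d + 18*d^2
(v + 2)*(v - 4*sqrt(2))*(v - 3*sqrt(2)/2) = v^3 - 11*sqrt(2)*v^2/2 + 2*v^2 - 11*sqrt(2)*v + 12*v + 24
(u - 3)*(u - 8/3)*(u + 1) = u^3 - 14*u^2/3 + 7*u/3 + 8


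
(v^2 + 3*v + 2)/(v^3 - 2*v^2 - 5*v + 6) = (v + 1)/(v^2 - 4*v + 3)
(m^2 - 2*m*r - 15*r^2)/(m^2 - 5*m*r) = (m + 3*r)/m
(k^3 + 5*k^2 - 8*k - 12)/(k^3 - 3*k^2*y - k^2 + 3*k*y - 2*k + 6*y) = (-k - 6)/(-k + 3*y)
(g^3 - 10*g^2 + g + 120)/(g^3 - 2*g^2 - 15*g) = (g - 8)/g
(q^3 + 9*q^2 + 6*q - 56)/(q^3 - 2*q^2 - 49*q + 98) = (q + 4)/(q - 7)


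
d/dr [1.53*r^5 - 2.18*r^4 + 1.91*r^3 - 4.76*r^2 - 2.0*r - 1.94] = 7.65*r^4 - 8.72*r^3 + 5.73*r^2 - 9.52*r - 2.0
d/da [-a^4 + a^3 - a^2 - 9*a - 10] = -4*a^3 + 3*a^2 - 2*a - 9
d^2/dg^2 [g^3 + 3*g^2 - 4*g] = 6*g + 6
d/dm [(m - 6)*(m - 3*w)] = 2*m - 3*w - 6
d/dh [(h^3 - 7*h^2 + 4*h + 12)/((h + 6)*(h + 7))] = (h^4 + 26*h^3 + 31*h^2 - 612*h + 12)/(h^4 + 26*h^3 + 253*h^2 + 1092*h + 1764)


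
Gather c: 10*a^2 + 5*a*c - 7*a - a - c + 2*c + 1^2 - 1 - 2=10*a^2 - 8*a + c*(5*a + 1) - 2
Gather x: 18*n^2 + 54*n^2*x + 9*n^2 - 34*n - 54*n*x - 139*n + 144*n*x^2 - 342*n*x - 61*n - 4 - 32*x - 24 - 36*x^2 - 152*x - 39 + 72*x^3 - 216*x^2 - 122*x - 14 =27*n^2 - 234*n + 72*x^3 + x^2*(144*n - 252) + x*(54*n^2 - 396*n - 306) - 81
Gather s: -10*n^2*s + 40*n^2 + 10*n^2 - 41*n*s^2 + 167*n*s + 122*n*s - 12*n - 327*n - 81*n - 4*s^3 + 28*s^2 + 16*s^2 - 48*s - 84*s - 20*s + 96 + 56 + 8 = 50*n^2 - 420*n - 4*s^3 + s^2*(44 - 41*n) + s*(-10*n^2 + 289*n - 152) + 160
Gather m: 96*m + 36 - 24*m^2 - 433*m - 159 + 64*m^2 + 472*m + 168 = 40*m^2 + 135*m + 45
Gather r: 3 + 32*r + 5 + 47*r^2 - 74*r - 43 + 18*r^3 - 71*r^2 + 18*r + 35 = 18*r^3 - 24*r^2 - 24*r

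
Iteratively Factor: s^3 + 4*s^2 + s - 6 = (s + 3)*(s^2 + s - 2) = (s - 1)*(s + 3)*(s + 2)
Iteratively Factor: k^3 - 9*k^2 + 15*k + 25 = (k + 1)*(k^2 - 10*k + 25) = (k - 5)*(k + 1)*(k - 5)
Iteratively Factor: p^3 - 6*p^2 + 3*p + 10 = (p + 1)*(p^2 - 7*p + 10) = (p - 5)*(p + 1)*(p - 2)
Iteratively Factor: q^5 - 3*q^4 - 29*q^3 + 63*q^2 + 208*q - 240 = (q - 1)*(q^4 - 2*q^3 - 31*q^2 + 32*q + 240) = (q - 1)*(q + 4)*(q^3 - 6*q^2 - 7*q + 60) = (q - 4)*(q - 1)*(q + 4)*(q^2 - 2*q - 15) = (q - 5)*(q - 4)*(q - 1)*(q + 4)*(q + 3)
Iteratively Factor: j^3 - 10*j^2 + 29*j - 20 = (j - 1)*(j^2 - 9*j + 20) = (j - 5)*(j - 1)*(j - 4)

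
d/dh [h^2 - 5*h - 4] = 2*h - 5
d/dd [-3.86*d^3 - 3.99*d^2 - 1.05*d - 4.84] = -11.58*d^2 - 7.98*d - 1.05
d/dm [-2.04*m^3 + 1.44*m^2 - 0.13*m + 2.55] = -6.12*m^2 + 2.88*m - 0.13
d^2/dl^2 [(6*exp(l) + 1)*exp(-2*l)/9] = 2*(3*exp(l) + 2)*exp(-2*l)/9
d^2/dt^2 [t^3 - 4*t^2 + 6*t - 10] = 6*t - 8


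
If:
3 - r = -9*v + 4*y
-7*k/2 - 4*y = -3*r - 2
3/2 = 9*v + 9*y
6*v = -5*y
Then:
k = -55/7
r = -17/2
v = -5/6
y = 1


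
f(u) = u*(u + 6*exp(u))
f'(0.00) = 6.00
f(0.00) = 0.00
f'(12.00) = 12694897.73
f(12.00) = 11718488.98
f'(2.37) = 221.04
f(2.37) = 157.73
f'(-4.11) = -8.53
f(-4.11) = 16.49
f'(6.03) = 17546.92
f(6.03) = 15076.93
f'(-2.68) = -6.05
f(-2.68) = 6.08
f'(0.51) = 16.11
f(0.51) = 5.36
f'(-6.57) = -13.19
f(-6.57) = 43.11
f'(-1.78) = -4.35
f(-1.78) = 1.37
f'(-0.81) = -1.11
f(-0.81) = -1.51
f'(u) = u*(6*exp(u) + 1) + u + 6*exp(u)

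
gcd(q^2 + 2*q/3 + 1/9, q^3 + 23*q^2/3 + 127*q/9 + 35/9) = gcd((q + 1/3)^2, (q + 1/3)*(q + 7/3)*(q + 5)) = q + 1/3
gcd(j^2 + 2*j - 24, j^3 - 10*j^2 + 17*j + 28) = j - 4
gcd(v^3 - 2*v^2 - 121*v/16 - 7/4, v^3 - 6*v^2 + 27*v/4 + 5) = v - 4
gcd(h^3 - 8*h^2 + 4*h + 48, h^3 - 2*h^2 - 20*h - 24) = h^2 - 4*h - 12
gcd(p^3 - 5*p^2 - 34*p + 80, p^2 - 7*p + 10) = p - 2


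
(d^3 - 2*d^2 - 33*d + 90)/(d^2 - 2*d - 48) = (d^2 - 8*d + 15)/(d - 8)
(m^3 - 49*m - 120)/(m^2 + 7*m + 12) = (m^2 - 3*m - 40)/(m + 4)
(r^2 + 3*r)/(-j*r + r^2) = (r + 3)/(-j + r)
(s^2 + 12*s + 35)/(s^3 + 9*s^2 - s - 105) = 1/(s - 3)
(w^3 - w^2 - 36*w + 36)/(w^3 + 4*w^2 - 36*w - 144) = (w - 1)/(w + 4)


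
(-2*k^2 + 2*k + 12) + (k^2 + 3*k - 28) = -k^2 + 5*k - 16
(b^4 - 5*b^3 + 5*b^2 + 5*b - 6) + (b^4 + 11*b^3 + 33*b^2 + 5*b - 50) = 2*b^4 + 6*b^3 + 38*b^2 + 10*b - 56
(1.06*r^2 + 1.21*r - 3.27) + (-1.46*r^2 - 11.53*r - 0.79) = -0.4*r^2 - 10.32*r - 4.06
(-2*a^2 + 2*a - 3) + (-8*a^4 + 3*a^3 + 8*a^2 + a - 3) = -8*a^4 + 3*a^3 + 6*a^2 + 3*a - 6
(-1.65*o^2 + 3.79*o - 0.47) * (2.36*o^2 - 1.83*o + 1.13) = -3.894*o^4 + 11.9639*o^3 - 9.9094*o^2 + 5.1428*o - 0.5311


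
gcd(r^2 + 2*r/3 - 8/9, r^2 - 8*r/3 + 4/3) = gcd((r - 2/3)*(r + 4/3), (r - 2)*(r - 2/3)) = r - 2/3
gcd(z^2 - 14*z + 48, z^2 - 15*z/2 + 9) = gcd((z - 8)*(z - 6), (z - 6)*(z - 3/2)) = z - 6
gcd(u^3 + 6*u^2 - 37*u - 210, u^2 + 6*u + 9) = 1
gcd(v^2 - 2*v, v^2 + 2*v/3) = v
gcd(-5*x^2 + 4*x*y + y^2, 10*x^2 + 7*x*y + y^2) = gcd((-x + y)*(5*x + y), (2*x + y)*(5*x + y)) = 5*x + y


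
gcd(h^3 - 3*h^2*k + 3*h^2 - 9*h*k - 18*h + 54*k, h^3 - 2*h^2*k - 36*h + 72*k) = h + 6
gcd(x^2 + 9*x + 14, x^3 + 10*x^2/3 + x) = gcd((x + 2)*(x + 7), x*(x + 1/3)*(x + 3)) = 1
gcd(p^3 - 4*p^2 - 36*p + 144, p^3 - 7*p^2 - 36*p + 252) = p^2 - 36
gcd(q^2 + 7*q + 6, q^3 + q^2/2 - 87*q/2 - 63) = q + 6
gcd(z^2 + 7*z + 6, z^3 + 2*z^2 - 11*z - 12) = z + 1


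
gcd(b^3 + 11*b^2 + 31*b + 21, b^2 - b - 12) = b + 3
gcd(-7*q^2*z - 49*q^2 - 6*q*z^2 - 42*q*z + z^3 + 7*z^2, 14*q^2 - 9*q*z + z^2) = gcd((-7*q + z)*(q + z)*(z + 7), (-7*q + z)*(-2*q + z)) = -7*q + z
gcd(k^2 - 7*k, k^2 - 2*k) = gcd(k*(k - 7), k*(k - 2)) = k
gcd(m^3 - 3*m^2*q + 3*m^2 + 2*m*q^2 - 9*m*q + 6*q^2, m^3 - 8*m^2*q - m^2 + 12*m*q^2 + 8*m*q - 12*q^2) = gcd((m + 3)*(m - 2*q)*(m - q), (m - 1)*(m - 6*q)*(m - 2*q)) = -m + 2*q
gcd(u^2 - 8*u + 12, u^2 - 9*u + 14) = u - 2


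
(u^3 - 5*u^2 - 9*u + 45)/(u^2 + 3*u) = u - 8 + 15/u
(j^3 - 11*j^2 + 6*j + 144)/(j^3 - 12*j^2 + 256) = (j^2 - 3*j - 18)/(j^2 - 4*j - 32)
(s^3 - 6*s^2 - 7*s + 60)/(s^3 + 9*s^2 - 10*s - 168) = (s^2 - 2*s - 15)/(s^2 + 13*s + 42)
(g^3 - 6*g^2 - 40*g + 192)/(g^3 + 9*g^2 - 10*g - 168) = (g - 8)/(g + 7)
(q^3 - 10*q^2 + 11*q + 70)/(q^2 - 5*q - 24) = (-q^3 + 10*q^2 - 11*q - 70)/(-q^2 + 5*q + 24)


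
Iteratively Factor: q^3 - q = (q - 1)*(q^2 + q) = (q - 1)*(q + 1)*(q)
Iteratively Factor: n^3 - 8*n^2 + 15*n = (n - 3)*(n^2 - 5*n) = n*(n - 3)*(n - 5)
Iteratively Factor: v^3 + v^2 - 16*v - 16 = (v - 4)*(v^2 + 5*v + 4) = (v - 4)*(v + 4)*(v + 1)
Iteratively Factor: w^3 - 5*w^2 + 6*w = (w)*(w^2 - 5*w + 6) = w*(w - 3)*(w - 2)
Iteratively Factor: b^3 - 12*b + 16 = (b + 4)*(b^2 - 4*b + 4) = (b - 2)*(b + 4)*(b - 2)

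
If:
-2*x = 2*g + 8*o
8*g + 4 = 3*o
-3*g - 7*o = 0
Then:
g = -28/65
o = 12/65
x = -4/13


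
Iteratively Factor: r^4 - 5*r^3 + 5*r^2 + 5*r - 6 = (r + 1)*(r^3 - 6*r^2 + 11*r - 6) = (r - 2)*(r + 1)*(r^2 - 4*r + 3) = (r - 3)*(r - 2)*(r + 1)*(r - 1)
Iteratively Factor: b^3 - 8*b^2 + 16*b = (b - 4)*(b^2 - 4*b) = (b - 4)^2*(b)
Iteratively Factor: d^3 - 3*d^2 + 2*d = (d - 1)*(d^2 - 2*d) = d*(d - 1)*(d - 2)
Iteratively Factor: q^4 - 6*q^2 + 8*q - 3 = (q - 1)*(q^3 + q^2 - 5*q + 3) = (q - 1)^2*(q^2 + 2*q - 3) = (q - 1)^3*(q + 3)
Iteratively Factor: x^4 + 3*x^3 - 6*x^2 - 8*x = (x + 4)*(x^3 - x^2 - 2*x) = (x - 2)*(x + 4)*(x^2 + x) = (x - 2)*(x + 1)*(x + 4)*(x)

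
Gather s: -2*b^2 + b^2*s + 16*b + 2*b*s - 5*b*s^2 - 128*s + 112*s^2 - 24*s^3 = -2*b^2 + 16*b - 24*s^3 + s^2*(112 - 5*b) + s*(b^2 + 2*b - 128)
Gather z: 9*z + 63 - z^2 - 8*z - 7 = -z^2 + z + 56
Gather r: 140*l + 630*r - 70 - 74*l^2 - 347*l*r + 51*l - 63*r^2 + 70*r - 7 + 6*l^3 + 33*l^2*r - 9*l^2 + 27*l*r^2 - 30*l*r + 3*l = 6*l^3 - 83*l^2 + 194*l + r^2*(27*l - 63) + r*(33*l^2 - 377*l + 700) - 77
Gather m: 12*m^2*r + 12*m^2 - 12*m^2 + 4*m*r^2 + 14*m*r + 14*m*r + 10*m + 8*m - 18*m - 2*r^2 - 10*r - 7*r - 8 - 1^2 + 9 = 12*m^2*r + m*(4*r^2 + 28*r) - 2*r^2 - 17*r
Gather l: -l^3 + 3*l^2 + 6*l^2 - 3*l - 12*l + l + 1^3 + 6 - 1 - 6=-l^3 + 9*l^2 - 14*l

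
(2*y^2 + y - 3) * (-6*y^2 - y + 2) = -12*y^4 - 8*y^3 + 21*y^2 + 5*y - 6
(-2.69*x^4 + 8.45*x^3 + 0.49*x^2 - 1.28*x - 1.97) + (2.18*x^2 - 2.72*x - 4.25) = -2.69*x^4 + 8.45*x^3 + 2.67*x^2 - 4.0*x - 6.22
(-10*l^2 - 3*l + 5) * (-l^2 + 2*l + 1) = 10*l^4 - 17*l^3 - 21*l^2 + 7*l + 5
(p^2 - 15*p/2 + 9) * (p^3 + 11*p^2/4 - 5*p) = p^5 - 19*p^4/4 - 133*p^3/8 + 249*p^2/4 - 45*p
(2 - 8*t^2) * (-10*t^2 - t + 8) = 80*t^4 + 8*t^3 - 84*t^2 - 2*t + 16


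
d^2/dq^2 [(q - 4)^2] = 2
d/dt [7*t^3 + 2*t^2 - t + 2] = 21*t^2 + 4*t - 1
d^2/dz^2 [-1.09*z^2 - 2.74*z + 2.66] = -2.18000000000000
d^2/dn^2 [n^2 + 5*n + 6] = 2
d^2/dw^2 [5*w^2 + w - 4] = 10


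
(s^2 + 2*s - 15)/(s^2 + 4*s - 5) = (s - 3)/(s - 1)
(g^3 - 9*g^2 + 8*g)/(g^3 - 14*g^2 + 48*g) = (g - 1)/(g - 6)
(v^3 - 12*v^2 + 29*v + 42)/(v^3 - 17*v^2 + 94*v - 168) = (v + 1)/(v - 4)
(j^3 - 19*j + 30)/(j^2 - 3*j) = j + 3 - 10/j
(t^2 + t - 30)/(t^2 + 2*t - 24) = (t - 5)/(t - 4)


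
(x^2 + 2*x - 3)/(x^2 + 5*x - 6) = (x + 3)/(x + 6)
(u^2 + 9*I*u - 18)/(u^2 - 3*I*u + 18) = (u + 6*I)/(u - 6*I)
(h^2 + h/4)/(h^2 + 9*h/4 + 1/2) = h/(h + 2)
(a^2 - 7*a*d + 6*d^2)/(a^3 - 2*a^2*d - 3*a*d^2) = (-a^2 + 7*a*d - 6*d^2)/(a*(-a^2 + 2*a*d + 3*d^2))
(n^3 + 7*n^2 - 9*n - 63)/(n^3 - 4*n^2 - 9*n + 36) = (n + 7)/(n - 4)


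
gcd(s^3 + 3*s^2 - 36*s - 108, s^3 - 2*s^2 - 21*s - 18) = s^2 - 3*s - 18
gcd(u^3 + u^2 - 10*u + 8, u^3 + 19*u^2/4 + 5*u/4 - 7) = u^2 + 3*u - 4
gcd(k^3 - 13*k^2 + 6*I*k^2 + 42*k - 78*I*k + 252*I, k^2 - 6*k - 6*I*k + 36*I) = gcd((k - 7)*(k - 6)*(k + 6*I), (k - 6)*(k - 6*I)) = k - 6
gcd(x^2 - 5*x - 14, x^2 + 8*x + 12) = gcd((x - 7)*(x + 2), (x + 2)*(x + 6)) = x + 2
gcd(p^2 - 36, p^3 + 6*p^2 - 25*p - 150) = p + 6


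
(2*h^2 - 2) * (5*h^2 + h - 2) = 10*h^4 + 2*h^3 - 14*h^2 - 2*h + 4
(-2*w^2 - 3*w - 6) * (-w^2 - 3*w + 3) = 2*w^4 + 9*w^3 + 9*w^2 + 9*w - 18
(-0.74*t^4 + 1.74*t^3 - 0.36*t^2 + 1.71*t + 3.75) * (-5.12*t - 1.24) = 3.7888*t^5 - 7.9912*t^4 - 0.3144*t^3 - 8.3088*t^2 - 21.3204*t - 4.65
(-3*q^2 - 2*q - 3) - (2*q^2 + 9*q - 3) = -5*q^2 - 11*q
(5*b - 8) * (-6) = 48 - 30*b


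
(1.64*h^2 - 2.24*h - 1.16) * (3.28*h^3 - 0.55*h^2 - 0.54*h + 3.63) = 5.3792*h^5 - 8.2492*h^4 - 3.4584*h^3 + 7.8008*h^2 - 7.5048*h - 4.2108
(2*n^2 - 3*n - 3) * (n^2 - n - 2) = 2*n^4 - 5*n^3 - 4*n^2 + 9*n + 6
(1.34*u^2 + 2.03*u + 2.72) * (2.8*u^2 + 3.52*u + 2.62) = 3.752*u^4 + 10.4008*u^3 + 18.2724*u^2 + 14.893*u + 7.1264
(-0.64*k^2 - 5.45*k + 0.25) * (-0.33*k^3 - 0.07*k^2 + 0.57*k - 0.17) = 0.2112*k^5 + 1.8433*k^4 - 0.0657999999999999*k^3 - 3.0152*k^2 + 1.069*k - 0.0425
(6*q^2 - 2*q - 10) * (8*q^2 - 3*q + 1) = 48*q^4 - 34*q^3 - 68*q^2 + 28*q - 10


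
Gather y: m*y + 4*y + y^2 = y^2 + y*(m + 4)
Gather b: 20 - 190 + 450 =280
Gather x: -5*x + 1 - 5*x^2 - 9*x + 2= -5*x^2 - 14*x + 3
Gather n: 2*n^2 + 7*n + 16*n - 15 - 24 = 2*n^2 + 23*n - 39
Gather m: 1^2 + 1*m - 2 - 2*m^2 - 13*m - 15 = -2*m^2 - 12*m - 16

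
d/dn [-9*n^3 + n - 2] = 1 - 27*n^2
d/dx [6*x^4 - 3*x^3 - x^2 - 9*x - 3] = 24*x^3 - 9*x^2 - 2*x - 9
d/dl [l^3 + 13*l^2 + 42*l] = 3*l^2 + 26*l + 42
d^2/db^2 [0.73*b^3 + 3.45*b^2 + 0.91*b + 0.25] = 4.38*b + 6.9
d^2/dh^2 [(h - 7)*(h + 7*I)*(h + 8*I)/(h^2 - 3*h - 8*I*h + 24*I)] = (h^3*(-504 - 184*I) + h^2*(5664 + 576*I) + h*(-25632 - 10752*I) + 1568 + 33792*I)/(h^6 + h^5*(-9 - 24*I) + h^4*(-165 + 216*I) + h^3*(1701 - 136*I) + h^2*(-5184 - 3960*I) + h*(5184 + 13824*I) - 13824*I)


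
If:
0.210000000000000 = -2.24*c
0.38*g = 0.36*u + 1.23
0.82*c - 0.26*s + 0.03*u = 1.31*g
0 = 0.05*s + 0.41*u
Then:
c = -0.09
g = 7.68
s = -38.44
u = 4.69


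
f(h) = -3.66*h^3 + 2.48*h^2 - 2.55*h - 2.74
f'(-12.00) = -1643.19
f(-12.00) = 6709.46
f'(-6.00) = -427.59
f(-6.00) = 892.40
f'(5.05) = -257.52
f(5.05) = -423.73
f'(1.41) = -17.39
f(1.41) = -11.66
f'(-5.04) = -306.46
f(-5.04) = 541.68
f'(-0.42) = -6.57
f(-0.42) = -0.96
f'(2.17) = -43.49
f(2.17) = -33.99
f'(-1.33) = -28.57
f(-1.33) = 13.65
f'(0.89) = -6.83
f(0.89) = -5.63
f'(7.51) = -584.57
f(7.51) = -1432.27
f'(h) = -10.98*h^2 + 4.96*h - 2.55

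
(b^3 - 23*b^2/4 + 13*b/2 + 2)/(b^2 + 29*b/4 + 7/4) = (b^2 - 6*b + 8)/(b + 7)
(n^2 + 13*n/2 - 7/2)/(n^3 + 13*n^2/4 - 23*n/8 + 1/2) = 4*(n + 7)/(4*n^2 + 15*n - 4)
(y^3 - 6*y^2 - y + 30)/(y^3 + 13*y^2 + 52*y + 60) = (y^2 - 8*y + 15)/(y^2 + 11*y + 30)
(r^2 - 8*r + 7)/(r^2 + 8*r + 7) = (r^2 - 8*r + 7)/(r^2 + 8*r + 7)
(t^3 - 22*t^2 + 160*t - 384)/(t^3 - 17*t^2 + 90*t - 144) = (t - 8)/(t - 3)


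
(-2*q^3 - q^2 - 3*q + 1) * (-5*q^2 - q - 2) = 10*q^5 + 7*q^4 + 20*q^3 + 5*q - 2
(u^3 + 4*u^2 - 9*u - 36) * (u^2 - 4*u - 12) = u^5 - 37*u^3 - 48*u^2 + 252*u + 432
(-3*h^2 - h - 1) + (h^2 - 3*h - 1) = -2*h^2 - 4*h - 2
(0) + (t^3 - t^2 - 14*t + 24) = t^3 - t^2 - 14*t + 24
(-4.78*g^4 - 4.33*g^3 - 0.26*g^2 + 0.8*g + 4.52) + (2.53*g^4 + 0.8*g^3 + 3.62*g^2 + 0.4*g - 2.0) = -2.25*g^4 - 3.53*g^3 + 3.36*g^2 + 1.2*g + 2.52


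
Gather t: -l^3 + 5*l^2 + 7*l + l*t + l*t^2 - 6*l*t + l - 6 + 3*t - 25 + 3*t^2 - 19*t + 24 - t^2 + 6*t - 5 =-l^3 + 5*l^2 + 8*l + t^2*(l + 2) + t*(-5*l - 10) - 12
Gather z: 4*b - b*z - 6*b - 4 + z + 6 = -2*b + z*(1 - b) + 2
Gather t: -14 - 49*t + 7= -49*t - 7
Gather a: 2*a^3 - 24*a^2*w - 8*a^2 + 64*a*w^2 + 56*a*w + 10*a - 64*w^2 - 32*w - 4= 2*a^3 + a^2*(-24*w - 8) + a*(64*w^2 + 56*w + 10) - 64*w^2 - 32*w - 4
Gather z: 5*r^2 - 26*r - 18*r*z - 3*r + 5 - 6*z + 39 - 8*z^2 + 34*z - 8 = 5*r^2 - 29*r - 8*z^2 + z*(28 - 18*r) + 36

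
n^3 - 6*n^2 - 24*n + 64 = (n - 8)*(n - 2)*(n + 4)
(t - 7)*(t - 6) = t^2 - 13*t + 42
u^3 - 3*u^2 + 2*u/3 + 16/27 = (u - 8/3)*(u - 2/3)*(u + 1/3)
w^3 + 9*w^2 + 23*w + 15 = (w + 1)*(w + 3)*(w + 5)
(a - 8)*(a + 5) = a^2 - 3*a - 40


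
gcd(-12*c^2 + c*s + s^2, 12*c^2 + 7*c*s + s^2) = 4*c + s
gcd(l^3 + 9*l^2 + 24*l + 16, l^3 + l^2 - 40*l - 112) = l^2 + 8*l + 16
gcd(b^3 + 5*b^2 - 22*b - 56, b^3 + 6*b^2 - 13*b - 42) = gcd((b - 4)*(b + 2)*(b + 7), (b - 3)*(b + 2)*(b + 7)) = b^2 + 9*b + 14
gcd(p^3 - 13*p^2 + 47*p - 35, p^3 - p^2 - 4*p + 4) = p - 1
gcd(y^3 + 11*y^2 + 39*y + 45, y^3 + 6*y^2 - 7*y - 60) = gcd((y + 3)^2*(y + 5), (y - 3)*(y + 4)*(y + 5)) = y + 5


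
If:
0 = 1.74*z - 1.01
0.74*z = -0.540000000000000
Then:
No Solution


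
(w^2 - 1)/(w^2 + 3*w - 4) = (w + 1)/(w + 4)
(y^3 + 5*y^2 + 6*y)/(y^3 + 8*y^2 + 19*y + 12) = y*(y + 2)/(y^2 + 5*y + 4)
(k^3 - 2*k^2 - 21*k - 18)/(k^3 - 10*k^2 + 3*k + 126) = (k + 1)/(k - 7)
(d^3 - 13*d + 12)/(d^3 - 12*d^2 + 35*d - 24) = (d + 4)/(d - 8)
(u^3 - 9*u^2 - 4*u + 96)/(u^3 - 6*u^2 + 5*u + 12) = (u^2 - 5*u - 24)/(u^2 - 2*u - 3)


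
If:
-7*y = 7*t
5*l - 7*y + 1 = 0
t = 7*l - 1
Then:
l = 1/9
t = -2/9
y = 2/9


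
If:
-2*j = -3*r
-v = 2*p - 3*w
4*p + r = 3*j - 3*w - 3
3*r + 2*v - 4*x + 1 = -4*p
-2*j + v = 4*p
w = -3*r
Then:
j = 9/41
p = -12/41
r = 6/41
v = -30/41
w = -18/41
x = -49/164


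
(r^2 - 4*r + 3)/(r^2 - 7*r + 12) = (r - 1)/(r - 4)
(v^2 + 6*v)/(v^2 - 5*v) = (v + 6)/(v - 5)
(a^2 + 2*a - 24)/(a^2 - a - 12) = (a + 6)/(a + 3)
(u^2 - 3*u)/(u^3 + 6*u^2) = (u - 3)/(u*(u + 6))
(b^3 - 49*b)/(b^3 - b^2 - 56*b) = (b - 7)/(b - 8)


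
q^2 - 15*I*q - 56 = (q - 8*I)*(q - 7*I)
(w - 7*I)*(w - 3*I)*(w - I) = w^3 - 11*I*w^2 - 31*w + 21*I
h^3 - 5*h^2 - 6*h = h*(h - 6)*(h + 1)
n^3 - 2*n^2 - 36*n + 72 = (n - 6)*(n - 2)*(n + 6)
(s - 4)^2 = s^2 - 8*s + 16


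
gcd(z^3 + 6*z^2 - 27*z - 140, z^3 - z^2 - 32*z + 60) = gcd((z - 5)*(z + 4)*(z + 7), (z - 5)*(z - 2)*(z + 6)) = z - 5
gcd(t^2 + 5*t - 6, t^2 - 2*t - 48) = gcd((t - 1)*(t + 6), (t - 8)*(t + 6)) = t + 6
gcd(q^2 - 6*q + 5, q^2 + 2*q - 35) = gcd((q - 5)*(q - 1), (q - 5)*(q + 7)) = q - 5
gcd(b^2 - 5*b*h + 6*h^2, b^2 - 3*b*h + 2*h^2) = b - 2*h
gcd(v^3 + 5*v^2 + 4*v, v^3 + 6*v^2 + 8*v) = v^2 + 4*v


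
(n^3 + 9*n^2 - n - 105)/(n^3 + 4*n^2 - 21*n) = (n + 5)/n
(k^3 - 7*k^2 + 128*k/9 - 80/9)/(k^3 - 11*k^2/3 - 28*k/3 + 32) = (9*k^2 - 27*k + 20)/(3*(3*k^2 + k - 24))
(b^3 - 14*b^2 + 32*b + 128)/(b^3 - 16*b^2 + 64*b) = (b + 2)/b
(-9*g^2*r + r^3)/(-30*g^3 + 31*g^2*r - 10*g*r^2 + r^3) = r*(3*g + r)/(10*g^2 - 7*g*r + r^2)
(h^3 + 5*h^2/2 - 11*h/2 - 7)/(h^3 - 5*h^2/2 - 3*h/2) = (-2*h^3 - 5*h^2 + 11*h + 14)/(h*(-2*h^2 + 5*h + 3))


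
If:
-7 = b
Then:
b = -7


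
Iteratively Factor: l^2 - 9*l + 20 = (l - 5)*(l - 4)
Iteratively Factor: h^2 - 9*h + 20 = (h - 5)*(h - 4)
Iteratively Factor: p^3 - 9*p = (p - 3)*(p^2 + 3*p) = p*(p - 3)*(p + 3)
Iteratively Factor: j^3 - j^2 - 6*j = (j + 2)*(j^2 - 3*j) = (j - 3)*(j + 2)*(j)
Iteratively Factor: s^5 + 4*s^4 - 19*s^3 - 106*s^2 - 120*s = (s - 5)*(s^4 + 9*s^3 + 26*s^2 + 24*s) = (s - 5)*(s + 3)*(s^3 + 6*s^2 + 8*s) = (s - 5)*(s + 3)*(s + 4)*(s^2 + 2*s) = (s - 5)*(s + 2)*(s + 3)*(s + 4)*(s)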